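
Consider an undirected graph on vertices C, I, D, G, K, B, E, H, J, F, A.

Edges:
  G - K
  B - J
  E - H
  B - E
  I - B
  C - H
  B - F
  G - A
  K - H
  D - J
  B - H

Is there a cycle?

Yes

DFS, tracking each vertex's parent; an edge to a visited non-parent vertex closes a cycle.
Start from B:
visit B (parent –)
  visit F (parent B)
    F–B: parent, skip
  visit J (parent B)
    visit D (parent J)
      D–J: parent, skip
    J–B: parent, skip
  visit H (parent B)
    visit C (parent H)
      C–H: parent, skip
    visit K (parent H)
      visit G (parent K)
        G–K: parent, skip
        visit A (parent G)
          A–G: parent, skip
      K–H: parent, skip
    H–B: parent, skip
    visit E (parent H)
      E–H: parent, skip
      E–B: B visited and ≠ parent → cycle
Cycle: B – H – E – B.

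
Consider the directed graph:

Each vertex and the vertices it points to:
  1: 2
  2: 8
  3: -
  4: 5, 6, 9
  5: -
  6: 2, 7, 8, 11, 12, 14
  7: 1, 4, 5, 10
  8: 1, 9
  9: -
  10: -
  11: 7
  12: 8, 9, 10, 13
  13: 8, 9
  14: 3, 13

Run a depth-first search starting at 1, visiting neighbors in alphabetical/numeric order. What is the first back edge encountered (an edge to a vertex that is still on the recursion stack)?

DFS from 1 (visiting neighbors in alphabetical/numeric order); mark gray on enter, black on exit:
1 gray
  2 gray
    8 gray
      8→1: 1 is gray → back edge
First back edge: 8 → 1.

8→1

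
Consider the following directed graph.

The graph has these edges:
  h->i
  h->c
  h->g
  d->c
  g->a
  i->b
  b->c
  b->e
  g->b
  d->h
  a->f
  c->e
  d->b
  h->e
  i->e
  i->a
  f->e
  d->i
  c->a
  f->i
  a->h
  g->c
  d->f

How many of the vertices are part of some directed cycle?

7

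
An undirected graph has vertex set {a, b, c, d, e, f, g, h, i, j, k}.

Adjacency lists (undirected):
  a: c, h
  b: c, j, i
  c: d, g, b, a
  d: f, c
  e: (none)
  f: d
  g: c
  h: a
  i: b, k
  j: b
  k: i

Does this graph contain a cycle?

DFS, tracking each vertex's parent; an edge to a visited non-parent vertex closes a cycle.
Start from f:
visit f (parent –)
  visit d (parent f)
    d–f: parent, skip
    visit c (parent d)
      c–d: parent, skip
      visit g (parent c)
        g–c: parent, skip
      visit b (parent c)
        b–c: parent, skip
        visit j (parent b)
          j–b: parent, skip
        visit i (parent b)
          i–b: parent, skip
          visit k (parent i)
            k–i: parent, skip
      visit a (parent c)
        a–c: parent, skip
        visit h (parent a)
          h–a: parent, skip
visit e (parent –)
No non-parent visited neighbor found — the graph is a forest.

No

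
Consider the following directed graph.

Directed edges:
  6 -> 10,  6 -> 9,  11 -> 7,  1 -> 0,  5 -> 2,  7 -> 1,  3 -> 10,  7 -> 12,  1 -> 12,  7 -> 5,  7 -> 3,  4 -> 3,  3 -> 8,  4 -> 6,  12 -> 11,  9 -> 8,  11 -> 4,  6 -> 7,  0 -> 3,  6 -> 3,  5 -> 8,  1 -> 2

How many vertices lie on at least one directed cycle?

6

A vertex is on a directed cycle iff it belongs to a strongly connected component of size ≥ 2 (or has a self-loop).
The vertices on cycles are {1, 4, 6, 7, 11, 12} — 6 in total.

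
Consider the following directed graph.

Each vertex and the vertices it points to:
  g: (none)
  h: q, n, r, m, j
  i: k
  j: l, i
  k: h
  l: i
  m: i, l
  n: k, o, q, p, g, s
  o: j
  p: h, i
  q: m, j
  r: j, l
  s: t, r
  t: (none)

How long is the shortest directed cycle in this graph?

For each vertex v, BFS finds the shortest path from v back to v.
The shortest such closed walk is h → n → p → h, length 3.

3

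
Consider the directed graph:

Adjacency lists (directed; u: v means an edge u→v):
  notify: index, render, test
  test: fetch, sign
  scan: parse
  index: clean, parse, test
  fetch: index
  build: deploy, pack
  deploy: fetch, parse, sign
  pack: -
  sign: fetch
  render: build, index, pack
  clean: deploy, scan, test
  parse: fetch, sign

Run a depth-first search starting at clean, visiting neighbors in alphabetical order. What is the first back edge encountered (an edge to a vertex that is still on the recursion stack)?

DFS from clean (visiting neighbors in alphabetical order); mark gray on enter, black on exit:
clean gray
  deploy gray
    fetch gray
      index gray
        index→clean: clean is gray → back edge
First back edge: index → clean.

index→clean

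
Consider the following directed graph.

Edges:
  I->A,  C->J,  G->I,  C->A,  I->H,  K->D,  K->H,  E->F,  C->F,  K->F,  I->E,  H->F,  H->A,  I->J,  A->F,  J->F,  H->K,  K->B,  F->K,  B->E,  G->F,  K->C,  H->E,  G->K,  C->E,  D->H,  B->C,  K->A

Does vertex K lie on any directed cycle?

Yes

K is on a cycle iff K can reach itself via ≥1 edge.
K → F → K — yes.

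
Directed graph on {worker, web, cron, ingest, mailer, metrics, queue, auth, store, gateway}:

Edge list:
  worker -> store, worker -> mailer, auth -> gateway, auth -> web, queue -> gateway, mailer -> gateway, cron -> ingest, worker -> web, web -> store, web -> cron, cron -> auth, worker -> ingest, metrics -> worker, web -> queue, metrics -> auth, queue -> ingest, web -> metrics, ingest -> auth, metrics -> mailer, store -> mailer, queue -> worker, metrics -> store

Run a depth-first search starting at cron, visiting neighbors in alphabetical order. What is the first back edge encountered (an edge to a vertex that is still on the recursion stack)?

DFS from cron (visiting neighbors in alphabetical order); mark gray on enter, black on exit:
cron gray
  auth gray
    gateway gray
    gateway black
    web gray
      web→cron: cron is gray → back edge
First back edge: web → cron.

web->cron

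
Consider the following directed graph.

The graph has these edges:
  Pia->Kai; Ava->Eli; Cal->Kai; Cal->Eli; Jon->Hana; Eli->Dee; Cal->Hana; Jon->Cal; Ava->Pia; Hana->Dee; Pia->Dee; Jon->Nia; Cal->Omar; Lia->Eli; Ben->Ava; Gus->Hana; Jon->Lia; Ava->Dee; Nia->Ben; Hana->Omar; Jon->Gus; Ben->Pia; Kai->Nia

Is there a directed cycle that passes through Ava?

Yes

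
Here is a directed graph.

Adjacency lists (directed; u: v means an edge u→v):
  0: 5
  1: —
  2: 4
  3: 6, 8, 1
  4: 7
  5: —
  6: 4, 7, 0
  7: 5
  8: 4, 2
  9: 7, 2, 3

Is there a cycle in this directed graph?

No

DFS with white/gray/black marking, starting from 4:
4 gray
  7 gray
    5 gray
    5 black
  7 black
4 black
0 gray
  0→5: 5 black — skip
0 black
1 gray
1 black
2 gray
  2→4: 4 black — skip
2 black
3 gray
  6 gray
    6→4: 4 black — skip
    6→7: 7 black — skip
    6→0: 0 black — skip
  6 black
  8 gray
    8→4: 4 black — skip
    8→2: 2 black — skip
  8 black
  3→1: 1 black — skip
3 black
9 gray
  9→7: 7 black — skip
  9→2: 2 black — skip
  9→3: 3 black — skip
9 black
Every edge goes to a white or black vertex — no back edge, so the graph is acyclic.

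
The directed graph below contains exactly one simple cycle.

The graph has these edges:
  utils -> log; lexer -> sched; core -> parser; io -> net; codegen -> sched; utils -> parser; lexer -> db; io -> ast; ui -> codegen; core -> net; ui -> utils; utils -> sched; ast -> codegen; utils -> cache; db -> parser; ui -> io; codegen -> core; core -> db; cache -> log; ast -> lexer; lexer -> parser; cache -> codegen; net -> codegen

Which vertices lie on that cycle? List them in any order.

net, core, codegen

DFS with gray/black marking from net:
net gray
  codegen gray
    sched gray
    sched black
    core gray
      db gray
        parser gray
        parser black
      db black
      core→net: net is gray → back edge
Back edge closes the cycle net → codegen → core → net; its vertices are {net, core, codegen}.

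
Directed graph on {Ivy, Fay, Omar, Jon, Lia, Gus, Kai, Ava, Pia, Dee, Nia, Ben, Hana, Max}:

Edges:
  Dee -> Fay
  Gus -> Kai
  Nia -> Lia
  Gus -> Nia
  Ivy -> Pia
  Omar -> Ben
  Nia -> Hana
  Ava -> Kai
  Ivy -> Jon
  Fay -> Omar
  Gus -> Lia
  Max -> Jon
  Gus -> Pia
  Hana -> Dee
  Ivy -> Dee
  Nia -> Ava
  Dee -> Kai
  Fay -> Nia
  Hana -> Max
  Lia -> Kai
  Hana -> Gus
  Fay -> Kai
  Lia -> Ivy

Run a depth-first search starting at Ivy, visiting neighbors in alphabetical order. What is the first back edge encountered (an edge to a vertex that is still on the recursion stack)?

Hana→Dee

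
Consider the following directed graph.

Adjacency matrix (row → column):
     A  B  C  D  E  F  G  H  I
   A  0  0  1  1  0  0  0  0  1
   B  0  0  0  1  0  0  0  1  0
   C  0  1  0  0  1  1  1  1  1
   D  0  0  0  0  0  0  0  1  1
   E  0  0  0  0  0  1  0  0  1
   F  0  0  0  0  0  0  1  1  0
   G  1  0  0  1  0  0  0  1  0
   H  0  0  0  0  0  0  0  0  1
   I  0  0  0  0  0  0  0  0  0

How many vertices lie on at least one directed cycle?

5

A vertex is on a directed cycle iff it belongs to a strongly connected component of size ≥ 2 (or has a self-loop).
The vertices on cycles are {A, C, E, F, G} — 5 in total.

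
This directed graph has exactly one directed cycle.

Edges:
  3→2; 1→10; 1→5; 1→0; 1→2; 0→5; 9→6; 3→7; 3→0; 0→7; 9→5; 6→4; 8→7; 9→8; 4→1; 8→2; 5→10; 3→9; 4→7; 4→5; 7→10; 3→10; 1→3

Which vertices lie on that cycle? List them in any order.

1, 3, 4, 6, 9

DFS with gray/black marking from 9:
9 gray
  5 gray
    10 gray
    10 black
  5 black
  8 gray
    2 gray
    2 black
    7 gray
      7→10: 10 black — skip
    7 black
  8 black
  6 gray
    4 gray
      1 gray
        3 gray
          3→9: 9 is gray → back edge
Back edge closes the cycle 9 → 6 → 4 → 1 → 3 → 9; its vertices are {1, 3, 4, 6, 9}.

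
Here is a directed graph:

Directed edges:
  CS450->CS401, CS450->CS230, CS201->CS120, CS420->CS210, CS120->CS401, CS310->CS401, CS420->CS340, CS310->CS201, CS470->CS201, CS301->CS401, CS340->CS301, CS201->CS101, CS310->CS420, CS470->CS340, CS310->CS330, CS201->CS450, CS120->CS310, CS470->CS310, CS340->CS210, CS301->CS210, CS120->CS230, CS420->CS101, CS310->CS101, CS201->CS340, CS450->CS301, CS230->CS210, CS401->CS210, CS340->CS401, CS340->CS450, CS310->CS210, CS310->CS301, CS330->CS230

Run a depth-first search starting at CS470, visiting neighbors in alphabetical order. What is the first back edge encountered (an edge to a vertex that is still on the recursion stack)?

CS310->CS201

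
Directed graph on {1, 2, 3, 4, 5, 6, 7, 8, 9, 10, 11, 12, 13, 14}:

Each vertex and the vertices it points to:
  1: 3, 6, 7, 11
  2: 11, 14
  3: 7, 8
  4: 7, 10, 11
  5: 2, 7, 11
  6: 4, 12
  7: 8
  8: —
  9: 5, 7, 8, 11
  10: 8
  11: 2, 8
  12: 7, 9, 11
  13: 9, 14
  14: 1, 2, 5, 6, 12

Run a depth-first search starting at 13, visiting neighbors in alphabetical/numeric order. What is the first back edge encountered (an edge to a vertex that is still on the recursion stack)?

11->2

DFS from 13 (visiting neighbors in alphabetical/numeric order); mark gray on enter, black on exit:
13 gray
  9 gray
    5 gray
      2 gray
        11 gray
          11→2: 2 is gray → back edge
First back edge: 11 → 2.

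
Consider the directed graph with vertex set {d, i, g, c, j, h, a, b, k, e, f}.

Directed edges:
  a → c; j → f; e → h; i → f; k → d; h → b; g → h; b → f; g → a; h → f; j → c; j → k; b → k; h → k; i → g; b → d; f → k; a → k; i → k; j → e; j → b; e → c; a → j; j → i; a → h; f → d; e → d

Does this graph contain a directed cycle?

Yes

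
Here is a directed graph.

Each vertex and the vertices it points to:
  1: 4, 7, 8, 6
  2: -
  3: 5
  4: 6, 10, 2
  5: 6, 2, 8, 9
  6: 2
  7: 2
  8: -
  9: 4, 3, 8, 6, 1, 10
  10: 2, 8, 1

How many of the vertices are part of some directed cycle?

6

A vertex is on a directed cycle iff it belongs to a strongly connected component of size ≥ 2 (or has a self-loop).
The vertices on cycles are {1, 3, 4, 5, 9, 10} — 6 in total.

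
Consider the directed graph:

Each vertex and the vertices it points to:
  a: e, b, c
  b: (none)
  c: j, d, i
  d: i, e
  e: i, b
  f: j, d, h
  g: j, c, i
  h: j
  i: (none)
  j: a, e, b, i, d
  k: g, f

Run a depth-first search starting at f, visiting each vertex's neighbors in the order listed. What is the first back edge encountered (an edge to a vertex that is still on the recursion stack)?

c->j

DFS from f (visiting each vertex's neighbors in the order listed); mark gray on enter, black on exit:
f gray
  j gray
    a gray
      e gray
        i gray
        i black
        b gray
        b black
      e black
      a→b: b black — skip
      c gray
        c→j: j is gray → back edge
First back edge: c → j.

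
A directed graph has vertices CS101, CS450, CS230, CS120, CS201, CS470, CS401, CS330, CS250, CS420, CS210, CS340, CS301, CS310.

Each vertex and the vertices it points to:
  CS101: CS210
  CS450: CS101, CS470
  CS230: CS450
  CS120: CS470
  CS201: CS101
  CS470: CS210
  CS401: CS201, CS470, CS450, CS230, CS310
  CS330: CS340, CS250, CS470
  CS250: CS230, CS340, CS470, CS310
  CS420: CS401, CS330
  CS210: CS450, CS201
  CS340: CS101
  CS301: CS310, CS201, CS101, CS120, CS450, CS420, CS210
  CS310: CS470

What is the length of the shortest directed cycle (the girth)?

3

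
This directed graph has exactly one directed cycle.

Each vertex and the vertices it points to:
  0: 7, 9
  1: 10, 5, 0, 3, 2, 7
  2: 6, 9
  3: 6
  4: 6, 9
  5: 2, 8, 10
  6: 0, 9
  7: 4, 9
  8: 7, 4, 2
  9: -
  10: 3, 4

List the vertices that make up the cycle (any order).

DFS with gray/black marking from 0:
0 gray
  7 gray
    4 gray
      6 gray
        6→0: 0 is gray → back edge
Back edge closes the cycle 0 → 7 → 4 → 6 → 0; its vertices are {0, 4, 6, 7}.

0, 4, 6, 7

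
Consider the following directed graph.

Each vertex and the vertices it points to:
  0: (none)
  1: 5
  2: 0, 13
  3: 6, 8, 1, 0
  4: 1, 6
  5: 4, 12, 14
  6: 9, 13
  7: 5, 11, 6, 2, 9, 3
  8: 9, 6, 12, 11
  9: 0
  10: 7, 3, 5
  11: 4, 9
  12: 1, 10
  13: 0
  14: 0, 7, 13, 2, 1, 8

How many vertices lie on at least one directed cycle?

A vertex is on a directed cycle iff it belongs to a strongly connected component of size ≥ 2 (or has a self-loop).
The vertices on cycles are {1, 3, 4, 5, 7, 8, 10, 11, 12, 14} — 10 in total.

10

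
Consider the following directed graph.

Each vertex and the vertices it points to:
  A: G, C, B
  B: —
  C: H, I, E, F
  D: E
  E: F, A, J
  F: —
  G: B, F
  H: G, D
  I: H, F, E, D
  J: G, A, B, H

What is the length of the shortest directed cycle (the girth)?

For each vertex v, BFS finds the shortest path from v back to v.
The shortest such closed walk is C → E → A → C, length 3.

3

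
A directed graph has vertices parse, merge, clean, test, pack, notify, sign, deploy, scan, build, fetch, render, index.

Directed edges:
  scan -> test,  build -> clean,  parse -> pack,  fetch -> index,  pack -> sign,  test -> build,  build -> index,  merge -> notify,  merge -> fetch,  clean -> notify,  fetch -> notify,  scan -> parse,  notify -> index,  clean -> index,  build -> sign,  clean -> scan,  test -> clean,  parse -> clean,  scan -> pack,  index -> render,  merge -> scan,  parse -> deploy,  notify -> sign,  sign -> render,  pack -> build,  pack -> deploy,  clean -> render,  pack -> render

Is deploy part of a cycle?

No

deploy lies on a cycle iff there is a path from deploy back to itself.
Exploring from deploy, it never reaches itself; equivalently, its strongly connected component is a singleton.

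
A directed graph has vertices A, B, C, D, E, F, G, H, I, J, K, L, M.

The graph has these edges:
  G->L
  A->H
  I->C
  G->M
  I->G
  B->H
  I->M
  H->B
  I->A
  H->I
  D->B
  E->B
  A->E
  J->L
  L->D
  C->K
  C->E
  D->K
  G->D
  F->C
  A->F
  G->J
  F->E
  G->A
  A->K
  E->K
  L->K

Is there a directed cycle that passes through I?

Yes

I is on a cycle iff I can reach itself via ≥1 edge.
I → A → H → I — yes.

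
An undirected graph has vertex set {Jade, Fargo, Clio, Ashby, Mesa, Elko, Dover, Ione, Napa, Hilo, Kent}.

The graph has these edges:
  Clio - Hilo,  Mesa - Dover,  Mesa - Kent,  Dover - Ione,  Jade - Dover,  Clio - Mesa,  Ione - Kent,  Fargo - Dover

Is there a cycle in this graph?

DFS, tracking each vertex's parent; an edge to a visited non-parent vertex closes a cycle.
Start from Ione:
visit Ione (parent –)
  visit Dover (parent Ione)
    visit Mesa (parent Dover)
      Mesa–Dover: parent, skip
      visit Kent (parent Mesa)
        Kent–Ione: Ione visited and ≠ parent → cycle
Cycle: Ione – Dover – Mesa – Kent – Ione.

Yes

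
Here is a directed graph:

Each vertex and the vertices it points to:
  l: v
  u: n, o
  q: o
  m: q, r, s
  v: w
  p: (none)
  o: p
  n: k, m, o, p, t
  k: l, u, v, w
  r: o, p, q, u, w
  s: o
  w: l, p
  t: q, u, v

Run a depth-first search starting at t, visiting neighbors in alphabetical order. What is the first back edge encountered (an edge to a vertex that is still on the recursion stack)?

w->l

DFS from t (visiting neighbors in alphabetical order); mark gray on enter, black on exit:
t gray
  q gray
    o gray
      p gray
      p black
    o black
  q black
  u gray
    n gray
      k gray
        l gray
          v gray
            w gray
              w→l: l is gray → back edge
First back edge: w → l.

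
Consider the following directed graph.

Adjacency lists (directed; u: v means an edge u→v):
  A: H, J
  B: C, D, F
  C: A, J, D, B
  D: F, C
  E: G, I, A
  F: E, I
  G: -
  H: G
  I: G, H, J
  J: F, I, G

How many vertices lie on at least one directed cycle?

A vertex is on a directed cycle iff it belongs to a strongly connected component of size ≥ 2 (or has a self-loop).
The vertices on cycles are {A, B, C, D, E, F, I, J} — 8 in total.

8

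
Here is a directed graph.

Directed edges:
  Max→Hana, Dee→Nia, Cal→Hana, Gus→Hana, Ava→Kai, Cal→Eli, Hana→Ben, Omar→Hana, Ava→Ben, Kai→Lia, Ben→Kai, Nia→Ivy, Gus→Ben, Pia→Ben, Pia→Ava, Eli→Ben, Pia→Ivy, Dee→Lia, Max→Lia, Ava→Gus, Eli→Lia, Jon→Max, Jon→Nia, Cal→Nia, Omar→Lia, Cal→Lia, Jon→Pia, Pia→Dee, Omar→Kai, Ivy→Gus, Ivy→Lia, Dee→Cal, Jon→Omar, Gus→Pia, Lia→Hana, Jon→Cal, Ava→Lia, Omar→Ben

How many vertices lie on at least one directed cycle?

A vertex is on a directed cycle iff it belongs to a strongly connected component of size ≥ 2 (or has a self-loop).
The vertices on cycles are {Ava, Ben, Cal, Dee, Gus, Ivy, Kai, Lia, Nia, Pia, Hana} — 11 in total.

11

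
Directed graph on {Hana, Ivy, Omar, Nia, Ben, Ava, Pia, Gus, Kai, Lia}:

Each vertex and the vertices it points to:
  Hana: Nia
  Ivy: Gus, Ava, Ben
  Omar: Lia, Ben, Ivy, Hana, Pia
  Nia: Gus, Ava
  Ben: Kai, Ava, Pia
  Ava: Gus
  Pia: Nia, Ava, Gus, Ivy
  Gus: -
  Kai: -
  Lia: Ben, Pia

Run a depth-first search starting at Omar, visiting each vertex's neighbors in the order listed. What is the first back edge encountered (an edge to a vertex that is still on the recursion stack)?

DFS from Omar (visiting each vertex's neighbors in the order listed); mark gray on enter, black on exit:
Omar gray
  Lia gray
    Ben gray
      Kai gray
      Kai black
      Ava gray
        Gus gray
        Gus black
      Ava black
      Pia gray
        Nia gray
          Nia→Gus: Gus black — skip
          Nia→Ava: Ava black — skip
        Nia black
        Pia→Ava: Ava black — skip
        Pia→Gus: Gus black — skip
        Ivy gray
          Ivy→Gus: Gus black — skip
          Ivy→Ava: Ava black — skip
          Ivy→Ben: Ben is gray → back edge
First back edge: Ivy → Ben.

Ivy->Ben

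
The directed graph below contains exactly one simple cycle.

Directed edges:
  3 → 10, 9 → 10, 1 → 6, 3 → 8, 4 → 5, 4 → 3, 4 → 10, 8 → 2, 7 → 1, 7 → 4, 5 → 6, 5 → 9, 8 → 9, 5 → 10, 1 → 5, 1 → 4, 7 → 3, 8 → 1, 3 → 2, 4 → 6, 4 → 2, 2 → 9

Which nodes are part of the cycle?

1, 3, 4, 8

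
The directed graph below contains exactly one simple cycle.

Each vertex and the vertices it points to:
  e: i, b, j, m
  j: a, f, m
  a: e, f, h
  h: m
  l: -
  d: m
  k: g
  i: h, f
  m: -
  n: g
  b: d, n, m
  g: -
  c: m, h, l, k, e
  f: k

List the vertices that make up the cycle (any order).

a, e, j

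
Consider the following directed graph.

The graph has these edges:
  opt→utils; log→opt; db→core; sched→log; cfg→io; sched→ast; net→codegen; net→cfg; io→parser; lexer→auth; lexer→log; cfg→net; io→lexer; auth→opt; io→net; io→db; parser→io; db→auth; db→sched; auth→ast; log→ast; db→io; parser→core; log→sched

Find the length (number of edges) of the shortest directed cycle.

2

For each vertex v, BFS finds the shortest path from v back to v.
The shortest such closed walk is cfg → net → cfg, length 2.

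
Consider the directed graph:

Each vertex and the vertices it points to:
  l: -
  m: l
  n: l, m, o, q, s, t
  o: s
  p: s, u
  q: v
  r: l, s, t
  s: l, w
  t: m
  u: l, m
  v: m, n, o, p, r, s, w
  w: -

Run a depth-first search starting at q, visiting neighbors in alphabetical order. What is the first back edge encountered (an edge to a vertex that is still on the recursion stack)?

n->q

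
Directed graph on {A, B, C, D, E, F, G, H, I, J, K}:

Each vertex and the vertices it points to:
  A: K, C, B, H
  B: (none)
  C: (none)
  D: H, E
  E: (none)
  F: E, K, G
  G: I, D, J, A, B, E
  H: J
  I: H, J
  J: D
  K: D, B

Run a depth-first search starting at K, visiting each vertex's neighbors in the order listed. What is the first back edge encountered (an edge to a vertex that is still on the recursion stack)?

DFS from K (visiting each vertex's neighbors in the order listed); mark gray on enter, black on exit:
K gray
  D gray
    H gray
      J gray
        J→D: D is gray → back edge
First back edge: J → D.

J->D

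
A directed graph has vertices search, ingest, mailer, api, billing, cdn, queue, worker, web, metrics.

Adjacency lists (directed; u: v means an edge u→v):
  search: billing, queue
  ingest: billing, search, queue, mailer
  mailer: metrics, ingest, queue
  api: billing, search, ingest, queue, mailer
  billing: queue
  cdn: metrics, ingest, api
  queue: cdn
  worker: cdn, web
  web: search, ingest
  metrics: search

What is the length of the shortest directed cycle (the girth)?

2

For each vertex v, BFS finds the shortest path from v back to v.
The shortest such closed walk is mailer → ingest → mailer, length 2.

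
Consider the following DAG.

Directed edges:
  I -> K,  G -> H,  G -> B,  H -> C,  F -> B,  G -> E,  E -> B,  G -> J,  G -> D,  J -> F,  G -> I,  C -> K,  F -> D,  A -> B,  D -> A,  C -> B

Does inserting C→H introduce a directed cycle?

Yes

Adding C→H creates a cycle iff H can already reach C.
Path from H: H → C.
So H → … → C → H is a cycle.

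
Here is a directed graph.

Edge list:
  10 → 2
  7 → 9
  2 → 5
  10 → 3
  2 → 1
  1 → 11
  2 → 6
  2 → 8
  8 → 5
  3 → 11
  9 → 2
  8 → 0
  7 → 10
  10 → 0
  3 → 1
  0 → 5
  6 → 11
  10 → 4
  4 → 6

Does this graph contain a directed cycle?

DFS with white/gray/black marking, starting from 11:
11 gray
11 black
0 gray
  5 gray
  5 black
0 black
1 gray
  1→11: 11 black — skip
1 black
2 gray
  2→1: 1 black — skip
  2→5: 5 black — skip
  6 gray
    6→11: 11 black — skip
  6 black
  8 gray
    8→5: 5 black — skip
    8→0: 0 black — skip
  8 black
2 black
3 gray
  3→1: 1 black — skip
  3→11: 11 black — skip
3 black
4 gray
  4→6: 6 black — skip
4 black
7 gray
  9 gray
    9→2: 2 black — skip
  9 black
  10 gray
    10→4: 4 black — skip
    10→0: 0 black — skip
    10→2: 2 black — skip
    10→3: 3 black — skip
  10 black
7 black
Every edge goes to a white or black vertex — no back edge, so the graph is acyclic.

No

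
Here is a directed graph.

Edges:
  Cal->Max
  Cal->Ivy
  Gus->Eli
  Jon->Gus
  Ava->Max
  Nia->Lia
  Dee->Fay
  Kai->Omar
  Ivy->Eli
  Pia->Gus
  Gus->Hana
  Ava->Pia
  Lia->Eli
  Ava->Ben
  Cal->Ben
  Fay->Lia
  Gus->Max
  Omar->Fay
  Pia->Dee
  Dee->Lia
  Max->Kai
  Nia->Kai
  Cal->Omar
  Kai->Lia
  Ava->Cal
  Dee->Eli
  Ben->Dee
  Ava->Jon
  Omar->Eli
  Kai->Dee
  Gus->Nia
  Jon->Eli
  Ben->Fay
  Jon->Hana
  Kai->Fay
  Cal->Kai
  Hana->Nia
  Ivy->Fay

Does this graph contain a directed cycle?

DFS with white/gray/black marking, starting from Kai:
Kai gray
  Lia gray
    Eli gray
    Eli black
  Lia black
  Fay gray
    Fay→Lia: Lia black — skip
  Fay black
  Dee gray
    Dee→Lia: Lia black — skip
    Dee→Fay: Fay black — skip
    Dee→Eli: Eli black — skip
  Dee black
  Omar gray
    Omar→Fay: Fay black — skip
    Omar→Eli: Eli black — skip
  Omar black
Kai black
Nia gray
  Nia→Kai: Kai black — skip
  Nia→Lia: Lia black — skip
Nia black
Pia gray
  Pia→Dee: Dee black — skip
  Gus gray
    Gus→Eli: Eli black — skip
    Hana gray
      Hana→Nia: Nia black — skip
    Hana black
    Gus→Nia: Nia black — skip
    Max gray
      Max→Kai: Kai black — skip
    Max black
  Gus black
Pia black
Jon gray
  Jon→Gus: Gus black — skip
  Jon→Eli: Eli black — skip
  Jon→Hana: Hana black — skip
Jon black
Ivy gray
  Ivy→Fay: Fay black — skip
  Ivy→Eli: Eli black — skip
Ivy black
Cal gray
  Cal→Kai: Kai black — skip
  Cal→Ivy: Ivy black — skip
  Cal→Omar: Omar black — skip
  Ben gray
    Ben→Dee: Dee black — skip
    Ben→Fay: Fay black — skip
  Ben black
  Cal→Max: Max black — skip
Cal black
Ava gray
  Ava→Ben: Ben black — skip
  Ava→Cal: Cal black — skip
  Ava→Max: Max black — skip
  Ava→Pia: Pia black — skip
  Ava→Jon: Jon black — skip
Ava black
Every edge goes to a white or black vertex — no back edge, so the graph is acyclic.

No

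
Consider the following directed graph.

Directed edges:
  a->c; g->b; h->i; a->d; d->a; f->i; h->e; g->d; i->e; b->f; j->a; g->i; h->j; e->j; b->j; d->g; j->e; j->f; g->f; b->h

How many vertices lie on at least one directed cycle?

A vertex is on a directed cycle iff it belongs to a strongly connected component of size ≥ 2 (or has a self-loop).
The vertices on cycles are {a, b, d, e, f, g, h, i, j} — 9 in total.

9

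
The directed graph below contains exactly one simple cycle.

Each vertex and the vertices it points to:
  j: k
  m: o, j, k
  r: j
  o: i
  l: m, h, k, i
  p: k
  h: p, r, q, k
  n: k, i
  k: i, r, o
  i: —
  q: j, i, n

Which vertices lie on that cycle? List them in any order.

j, k, r

DFS with gray/black marking from r:
r gray
  j gray
    k gray
      i gray
      i black
      k→r: r is gray → back edge
Back edge closes the cycle r → j → k → r; its vertices are {j, k, r}.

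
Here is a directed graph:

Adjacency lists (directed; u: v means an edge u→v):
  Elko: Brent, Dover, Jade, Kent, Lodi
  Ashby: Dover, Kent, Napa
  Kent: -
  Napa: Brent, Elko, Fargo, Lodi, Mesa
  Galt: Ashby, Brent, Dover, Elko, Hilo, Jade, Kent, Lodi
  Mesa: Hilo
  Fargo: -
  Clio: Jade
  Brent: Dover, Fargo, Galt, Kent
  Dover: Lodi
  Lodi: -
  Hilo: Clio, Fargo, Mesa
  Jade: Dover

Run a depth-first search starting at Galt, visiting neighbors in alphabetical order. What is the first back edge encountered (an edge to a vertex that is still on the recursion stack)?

Brent→Galt

DFS from Galt (visiting neighbors in alphabetical order); mark gray on enter, black on exit:
Galt gray
  Ashby gray
    Dover gray
      Lodi gray
      Lodi black
    Dover black
    Kent gray
    Kent black
    Napa gray
      Brent gray
        Brent→Dover: Dover black — skip
        Fargo gray
        Fargo black
        Brent→Galt: Galt is gray → back edge
First back edge: Brent → Galt.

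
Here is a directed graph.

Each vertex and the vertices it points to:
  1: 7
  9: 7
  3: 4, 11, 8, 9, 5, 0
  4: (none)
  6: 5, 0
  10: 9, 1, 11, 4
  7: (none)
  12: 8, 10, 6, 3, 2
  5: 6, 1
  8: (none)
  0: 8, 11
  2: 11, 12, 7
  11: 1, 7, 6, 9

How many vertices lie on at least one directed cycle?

A vertex is on a directed cycle iff it belongs to a strongly connected component of size ≥ 2 (or has a self-loop).
The vertices on cycles are {0, 2, 5, 6, 11, 12} — 6 in total.

6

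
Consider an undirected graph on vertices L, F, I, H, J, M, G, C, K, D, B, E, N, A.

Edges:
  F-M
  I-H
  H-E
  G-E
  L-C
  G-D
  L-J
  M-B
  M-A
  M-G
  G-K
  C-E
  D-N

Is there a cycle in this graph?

DFS, tracking each vertex's parent; an edge to a visited non-parent vertex closes a cycle.
Start from C:
visit C (parent –)
  visit L (parent C)
    visit J (parent L)
      J–L: parent, skip
    L–C: parent, skip
  visit E (parent C)
    E–C: parent, skip
    visit H (parent E)
      H–E: parent, skip
      visit I (parent H)
        I–H: parent, skip
    visit G (parent E)
      visit D (parent G)
        visit N (parent D)
          N–D: parent, skip
        D–G: parent, skip
      visit K (parent G)
        K–G: parent, skip
      visit M (parent G)
        M–G: parent, skip
        visit A (parent M)
          A–M: parent, skip
        visit F (parent M)
          F–M: parent, skip
        visit B (parent M)
          B–M: parent, skip
      G–E: parent, skip
No non-parent visited neighbor found — the graph is a forest.

No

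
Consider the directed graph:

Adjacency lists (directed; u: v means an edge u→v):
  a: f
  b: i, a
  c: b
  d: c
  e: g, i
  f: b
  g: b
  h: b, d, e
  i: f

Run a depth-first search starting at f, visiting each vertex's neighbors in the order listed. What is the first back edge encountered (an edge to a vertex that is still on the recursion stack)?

i→f

DFS from f (visiting each vertex's neighbors in the order listed); mark gray on enter, black on exit:
f gray
  b gray
    i gray
      i→f: f is gray → back edge
First back edge: i → f.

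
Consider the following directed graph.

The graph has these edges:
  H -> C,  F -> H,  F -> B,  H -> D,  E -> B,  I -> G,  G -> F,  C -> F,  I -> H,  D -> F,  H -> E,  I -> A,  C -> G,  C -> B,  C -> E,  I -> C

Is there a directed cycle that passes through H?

Yes

H is on a cycle iff H can reach itself via ≥1 edge.
H → C → F → H — yes.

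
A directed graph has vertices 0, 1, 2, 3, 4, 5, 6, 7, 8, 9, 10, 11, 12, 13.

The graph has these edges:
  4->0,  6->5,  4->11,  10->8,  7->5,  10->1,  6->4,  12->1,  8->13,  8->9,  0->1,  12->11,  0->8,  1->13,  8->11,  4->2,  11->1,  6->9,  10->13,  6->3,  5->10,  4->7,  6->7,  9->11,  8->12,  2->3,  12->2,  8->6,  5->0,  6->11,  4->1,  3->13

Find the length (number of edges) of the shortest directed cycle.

4

For each vertex v, BFS finds the shortest path from v back to v.
The shortest such closed walk is 8 → 6 → 4 → 0 → 8, length 4.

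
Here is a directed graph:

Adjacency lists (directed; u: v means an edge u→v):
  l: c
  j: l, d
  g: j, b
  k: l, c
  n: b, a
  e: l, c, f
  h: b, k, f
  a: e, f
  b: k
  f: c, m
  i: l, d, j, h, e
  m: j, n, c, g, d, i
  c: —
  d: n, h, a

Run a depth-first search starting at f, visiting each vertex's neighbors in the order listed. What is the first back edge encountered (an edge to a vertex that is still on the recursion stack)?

DFS from f (visiting each vertex's neighbors in the order listed); mark gray on enter, black on exit:
f gray
  c gray
  c black
  m gray
    j gray
      l gray
        l→c: c black — skip
      l black
      d gray
        n gray
          b gray
            k gray
              k→l: l black — skip
              k→c: c black — skip
            k black
          b black
          a gray
            e gray
              e→l: l black — skip
              e→c: c black — skip
              e→f: f is gray → back edge
First back edge: e → f.

e→f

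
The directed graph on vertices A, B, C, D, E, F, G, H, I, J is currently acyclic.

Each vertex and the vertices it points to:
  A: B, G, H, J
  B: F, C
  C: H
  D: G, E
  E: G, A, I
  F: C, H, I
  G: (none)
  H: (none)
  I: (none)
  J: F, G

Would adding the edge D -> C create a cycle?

Adding D→C creates a cycle iff C can already reach D.
Explore from C: no path reaches D. The graph stays acyclic.

No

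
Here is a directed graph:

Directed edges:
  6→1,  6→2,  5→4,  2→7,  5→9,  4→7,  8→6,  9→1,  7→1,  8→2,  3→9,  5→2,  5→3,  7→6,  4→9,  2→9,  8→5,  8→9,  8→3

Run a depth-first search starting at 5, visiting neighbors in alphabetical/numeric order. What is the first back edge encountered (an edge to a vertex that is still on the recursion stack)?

6→2

DFS from 5 (visiting neighbors in alphabetical/numeric order); mark gray on enter, black on exit:
5 gray
  2 gray
    7 gray
      1 gray
      1 black
      6 gray
        6→1: 1 black — skip
        6→2: 2 is gray → back edge
First back edge: 6 → 2.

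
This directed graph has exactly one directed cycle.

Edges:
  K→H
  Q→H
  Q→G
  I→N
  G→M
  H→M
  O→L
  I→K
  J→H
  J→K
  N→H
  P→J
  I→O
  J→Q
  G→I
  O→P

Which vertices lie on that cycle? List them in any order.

DFS with gray/black marking from I:
I gray
  O gray
    L gray
    L black
    P gray
      J gray
        H gray
          M gray
          M black
        H black
        K gray
          K→H: H black — skip
        K black
        Q gray
          Q→H: H black — skip
          G gray
            G→M: M black — skip
            G→I: I is gray → back edge
Back edge closes the cycle I → O → P → J → Q → G → I; its vertices are {G, I, J, O, P, Q}.

G, I, J, O, P, Q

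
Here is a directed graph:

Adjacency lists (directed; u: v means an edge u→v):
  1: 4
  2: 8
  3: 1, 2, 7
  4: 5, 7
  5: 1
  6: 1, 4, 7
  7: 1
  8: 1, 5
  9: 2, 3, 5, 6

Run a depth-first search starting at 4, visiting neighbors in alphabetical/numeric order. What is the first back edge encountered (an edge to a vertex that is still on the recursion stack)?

1->4

DFS from 4 (visiting neighbors in alphabetical/numeric order); mark gray on enter, black on exit:
4 gray
  5 gray
    1 gray
      1→4: 4 is gray → back edge
First back edge: 1 → 4.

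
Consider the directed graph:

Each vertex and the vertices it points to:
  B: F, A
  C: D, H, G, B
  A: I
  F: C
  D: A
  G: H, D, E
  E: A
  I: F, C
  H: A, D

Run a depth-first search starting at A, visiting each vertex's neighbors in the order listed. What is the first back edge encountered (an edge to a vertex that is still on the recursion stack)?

DFS from A (visiting each vertex's neighbors in the order listed); mark gray on enter, black on exit:
A gray
  I gray
    F gray
      C gray
        D gray
          D→A: A is gray → back edge
First back edge: D → A.

D→A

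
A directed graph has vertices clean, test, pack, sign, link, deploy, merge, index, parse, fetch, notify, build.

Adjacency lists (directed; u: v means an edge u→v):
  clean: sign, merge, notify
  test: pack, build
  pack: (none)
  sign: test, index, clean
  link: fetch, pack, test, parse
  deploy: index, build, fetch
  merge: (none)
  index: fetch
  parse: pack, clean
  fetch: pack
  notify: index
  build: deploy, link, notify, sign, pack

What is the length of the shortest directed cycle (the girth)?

2

For each vertex v, BFS finds the shortest path from v back to v.
The shortest such closed walk is build → deploy → build, length 2.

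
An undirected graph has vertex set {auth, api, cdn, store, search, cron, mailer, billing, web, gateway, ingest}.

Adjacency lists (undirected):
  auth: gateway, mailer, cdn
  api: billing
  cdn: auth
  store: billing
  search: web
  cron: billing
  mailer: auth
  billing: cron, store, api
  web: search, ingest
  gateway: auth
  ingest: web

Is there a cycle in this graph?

No

DFS, tracking each vertex's parent; an edge to a visited non-parent vertex closes a cycle.
Start from cdn:
visit cdn (parent –)
  visit auth (parent cdn)
    visit gateway (parent auth)
      gateway–auth: parent, skip
    visit mailer (parent auth)
      mailer–auth: parent, skip
    auth–cdn: parent, skip
visit api (parent –)
  visit billing (parent api)
    visit cron (parent billing)
      cron–billing: parent, skip
    visit store (parent billing)
      store–billing: parent, skip
    billing–api: parent, skip
visit search (parent –)
  visit web (parent search)
    web–search: parent, skip
    visit ingest (parent web)
      ingest–web: parent, skip
No non-parent visited neighbor found — the graph is a forest.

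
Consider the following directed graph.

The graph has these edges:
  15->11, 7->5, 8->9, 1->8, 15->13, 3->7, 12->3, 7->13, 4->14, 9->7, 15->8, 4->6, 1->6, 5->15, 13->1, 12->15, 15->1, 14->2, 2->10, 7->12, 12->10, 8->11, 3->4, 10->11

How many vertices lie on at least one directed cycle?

A vertex is on a directed cycle iff it belongs to a strongly connected component of size ≥ 2 (or has a self-loop).
The vertices on cycles are {1, 3, 5, 7, 8, 9, 12, 13, 15} — 9 in total.

9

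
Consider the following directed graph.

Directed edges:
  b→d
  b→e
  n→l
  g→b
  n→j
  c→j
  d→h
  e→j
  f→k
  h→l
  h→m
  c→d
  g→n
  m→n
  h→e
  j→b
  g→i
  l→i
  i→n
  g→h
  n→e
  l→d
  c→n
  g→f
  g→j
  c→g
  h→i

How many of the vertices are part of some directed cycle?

A vertex is on a directed cycle iff it belongs to a strongly connected component of size ≥ 2 (or has a self-loop).
The vertices on cycles are {b, d, e, h, i, j, l, m, n} — 9 in total.

9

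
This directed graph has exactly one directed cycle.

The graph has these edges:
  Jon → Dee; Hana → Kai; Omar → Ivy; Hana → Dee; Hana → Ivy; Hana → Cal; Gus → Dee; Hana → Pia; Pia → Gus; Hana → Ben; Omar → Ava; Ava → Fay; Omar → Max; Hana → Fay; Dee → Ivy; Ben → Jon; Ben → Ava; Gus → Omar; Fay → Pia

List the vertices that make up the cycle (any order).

DFS with gray/black marking from Pia:
Pia gray
  Gus gray
    Dee gray
      Ivy gray
      Ivy black
    Dee black
    Omar gray
      Ava gray
        Fay gray
          Fay→Pia: Pia is gray → back edge
Back edge closes the cycle Pia → Gus → Omar → Ava → Fay → Pia; its vertices are {Ava, Fay, Gus, Pia, Omar}.

Ava, Fay, Gus, Pia, Omar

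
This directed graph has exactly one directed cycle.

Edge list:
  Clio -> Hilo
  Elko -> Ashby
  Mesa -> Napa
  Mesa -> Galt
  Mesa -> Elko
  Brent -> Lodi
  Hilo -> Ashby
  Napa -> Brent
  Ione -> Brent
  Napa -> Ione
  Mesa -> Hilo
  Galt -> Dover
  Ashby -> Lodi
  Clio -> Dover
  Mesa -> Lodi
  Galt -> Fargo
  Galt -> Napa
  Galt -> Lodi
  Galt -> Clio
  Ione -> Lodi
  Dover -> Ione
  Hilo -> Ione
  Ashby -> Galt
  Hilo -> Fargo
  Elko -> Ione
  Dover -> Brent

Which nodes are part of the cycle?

Clio, Galt, Hilo, Ashby

DFS with gray/black marking from Galt:
Galt gray
  Dover gray
    Ione gray
      Brent gray
        Lodi gray
        Lodi black
      Brent black
      Ione→Lodi: Lodi black — skip
    Ione black
    Dover→Brent: Brent black — skip
  Dover black
  Fargo gray
  Fargo black
  Galt→Lodi: Lodi black — skip
  Clio gray
    Clio→Dover: Dover black — skip
    Hilo gray
      Hilo→Fargo: Fargo black — skip
      Hilo→Ione: Ione black — skip
      Ashby gray
        Ashby→Galt: Galt is gray → back edge
Back edge closes the cycle Galt → Clio → Hilo → Ashby → Galt; its vertices are {Clio, Galt, Hilo, Ashby}.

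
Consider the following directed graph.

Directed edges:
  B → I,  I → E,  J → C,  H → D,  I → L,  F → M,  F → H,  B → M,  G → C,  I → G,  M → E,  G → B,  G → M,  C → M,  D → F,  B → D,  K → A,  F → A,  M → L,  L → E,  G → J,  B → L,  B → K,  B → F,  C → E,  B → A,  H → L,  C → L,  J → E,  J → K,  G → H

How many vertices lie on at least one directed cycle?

A vertex is on a directed cycle iff it belongs to a strongly connected component of size ≥ 2 (or has a self-loop).
The vertices on cycles are {B, D, F, G, H, I} — 6 in total.

6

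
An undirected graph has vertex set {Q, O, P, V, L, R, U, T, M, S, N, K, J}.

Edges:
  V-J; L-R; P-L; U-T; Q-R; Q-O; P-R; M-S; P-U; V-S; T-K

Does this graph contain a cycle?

Yes

DFS, tracking each vertex's parent; an edge to a visited non-parent vertex closes a cycle.
Start from S:
visit S (parent –)
  visit V (parent S)
    V–S: parent, skip
    visit J (parent V)
      J–V: parent, skip
  visit M (parent S)
    M–S: parent, skip
visit Q (parent –)
  visit R (parent Q)
    R–Q: parent, skip
    visit L (parent R)
      L–R: parent, skip
      visit P (parent L)
        P–L: parent, skip
        P–R: R visited and ≠ parent → cycle
Cycle: R – L – P – R.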